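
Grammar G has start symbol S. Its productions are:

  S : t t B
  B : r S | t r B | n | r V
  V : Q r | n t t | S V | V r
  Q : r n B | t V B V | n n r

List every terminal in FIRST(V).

From V : Q r: add FIRST(Q) = { n, r, t }.
V : n t t contributes {n}.
From V : S V: add FIRST(S) = { t }.
From V : V r: add FIRST(V) = { n, r, t }.
Union: FIRST(V) = { n, r, t }.

{ n, r, t }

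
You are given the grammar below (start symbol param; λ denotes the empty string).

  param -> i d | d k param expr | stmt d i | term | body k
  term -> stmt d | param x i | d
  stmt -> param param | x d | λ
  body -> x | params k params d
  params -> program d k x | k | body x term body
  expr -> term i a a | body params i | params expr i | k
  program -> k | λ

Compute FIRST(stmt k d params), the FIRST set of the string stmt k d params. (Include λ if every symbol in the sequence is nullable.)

{ d, i, k, x }

Add FIRST(stmt)\{λ} = { d, i, k, x }; stmt is nullable, continue.
k is a terminal; add {k} and stop.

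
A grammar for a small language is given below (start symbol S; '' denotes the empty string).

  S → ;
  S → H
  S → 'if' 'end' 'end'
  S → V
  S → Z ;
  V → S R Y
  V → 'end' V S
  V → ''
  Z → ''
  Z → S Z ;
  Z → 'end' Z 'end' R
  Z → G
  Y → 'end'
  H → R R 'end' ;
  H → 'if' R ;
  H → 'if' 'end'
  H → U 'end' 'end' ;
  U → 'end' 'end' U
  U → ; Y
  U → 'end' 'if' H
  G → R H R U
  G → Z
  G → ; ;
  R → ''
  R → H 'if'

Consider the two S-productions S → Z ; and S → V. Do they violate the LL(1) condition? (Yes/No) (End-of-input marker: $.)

Yes

FIRST(Z ;) = { 'end', 'if', ; } and FIRST(V) = { 'end', 'if', ;, '' }.
Both contain 'end', so the two alternatives are not disjoint — LL(1) conflict.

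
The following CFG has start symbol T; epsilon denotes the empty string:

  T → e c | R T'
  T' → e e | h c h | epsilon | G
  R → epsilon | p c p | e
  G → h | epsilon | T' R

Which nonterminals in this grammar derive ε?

{ G, R, T, T' }

Directly nullable (have an epsilon-production): T', R, G.
T → R T' with every symbol nullable, so T is nullable.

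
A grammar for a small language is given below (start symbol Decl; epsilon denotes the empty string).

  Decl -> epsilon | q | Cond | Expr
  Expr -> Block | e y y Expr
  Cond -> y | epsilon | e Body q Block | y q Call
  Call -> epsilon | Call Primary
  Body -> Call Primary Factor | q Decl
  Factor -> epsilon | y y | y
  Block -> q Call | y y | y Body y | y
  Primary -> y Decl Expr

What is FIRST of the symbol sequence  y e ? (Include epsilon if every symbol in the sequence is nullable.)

y is a terminal; add {y} and stop.

{ y }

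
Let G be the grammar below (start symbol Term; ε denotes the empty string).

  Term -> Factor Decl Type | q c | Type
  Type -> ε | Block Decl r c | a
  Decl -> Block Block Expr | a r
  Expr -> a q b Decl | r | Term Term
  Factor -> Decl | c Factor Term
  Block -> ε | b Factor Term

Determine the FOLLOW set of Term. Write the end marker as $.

Term is the start symbol, so $ ∈ FOLLOW(Term).
In Expr -> Term Term: add FIRST(Term)\{ε} = { a, b, c, q, r }.
  Since Term is nullable, also add FOLLOW(Expr) = { $, a, b, c, q, r }.
In Expr -> Term Term: Term is at the end, add FOLLOW(Expr) = { $, a, b, c, q, r }.
In Factor -> c Factor Term: Term is at the end, add FOLLOW(Factor) = { $, a, b, c, q, r }.
In Block -> b Factor Term: Term is at the end, add FOLLOW(Block) = { $, a, b, c, q, r }.
Union: FOLLOW(Term) = { $, a, b, c, q, r }.

{ $, a, b, c, q, r }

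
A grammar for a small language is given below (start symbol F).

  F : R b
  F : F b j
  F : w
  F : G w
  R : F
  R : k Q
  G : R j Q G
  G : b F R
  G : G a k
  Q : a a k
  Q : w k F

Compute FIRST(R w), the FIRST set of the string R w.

Add FIRST(R) = { b, k, w }; R is not nullable, stop.

{ b, k, w }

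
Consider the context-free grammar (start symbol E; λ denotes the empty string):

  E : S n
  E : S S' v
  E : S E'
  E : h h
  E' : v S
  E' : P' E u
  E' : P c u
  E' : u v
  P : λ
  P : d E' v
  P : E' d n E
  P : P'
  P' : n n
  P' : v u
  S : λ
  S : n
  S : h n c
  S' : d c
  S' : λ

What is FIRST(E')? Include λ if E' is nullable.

E' : v S contributes {v}.
From E' : P' E u: add FIRST(P') = { n, v }.
From E' : P c u: P nullable, take FIRST(P) ∪ {c} = { c, d, n, u, v }.
E' : u v contributes {u}.
Union: FIRST(E') = { c, d, n, u, v }.

{ c, d, n, u, v }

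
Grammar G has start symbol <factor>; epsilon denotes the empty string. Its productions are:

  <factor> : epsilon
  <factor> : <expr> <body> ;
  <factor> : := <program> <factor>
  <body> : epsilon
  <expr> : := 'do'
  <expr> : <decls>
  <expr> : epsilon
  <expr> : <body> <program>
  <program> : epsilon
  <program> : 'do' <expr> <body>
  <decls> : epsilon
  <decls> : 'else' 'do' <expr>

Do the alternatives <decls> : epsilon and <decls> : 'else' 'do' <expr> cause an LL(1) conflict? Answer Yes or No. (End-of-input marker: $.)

Yes

FIRST(epsilon) = { epsilon } and FIRST('else' 'do' <expr>) = { 'else' }.
The first alternative is nullable and FOLLOW(<decls>) = { $, 'do', 'else', :=, ; } shares 'else' with FIRST of the second — conflict.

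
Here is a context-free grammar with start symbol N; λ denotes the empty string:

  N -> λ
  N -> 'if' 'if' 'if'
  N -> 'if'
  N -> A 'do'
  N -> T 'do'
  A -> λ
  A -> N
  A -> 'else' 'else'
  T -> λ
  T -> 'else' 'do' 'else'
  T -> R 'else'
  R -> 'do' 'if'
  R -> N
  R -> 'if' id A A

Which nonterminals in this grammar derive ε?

{ A, N, R, T }

Directly nullable (have an λ-production): N, A, T.
R -> N with every symbol nullable, so R is nullable.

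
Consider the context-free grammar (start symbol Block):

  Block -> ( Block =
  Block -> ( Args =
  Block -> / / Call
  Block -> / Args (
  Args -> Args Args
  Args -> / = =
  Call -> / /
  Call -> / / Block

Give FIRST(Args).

From Args -> Args Args: add FIRST(Args) = { / }.
Args -> / = = contributes {/}.
Union: FIRST(Args) = { / }.

{ / }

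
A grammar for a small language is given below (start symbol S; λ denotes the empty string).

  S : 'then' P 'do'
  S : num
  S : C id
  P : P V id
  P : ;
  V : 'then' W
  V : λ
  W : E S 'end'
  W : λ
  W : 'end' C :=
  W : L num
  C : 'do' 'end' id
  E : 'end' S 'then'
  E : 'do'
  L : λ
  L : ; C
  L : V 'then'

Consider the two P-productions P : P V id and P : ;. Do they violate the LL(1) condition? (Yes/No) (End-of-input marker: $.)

Yes

FIRST(P V id) = { ; } and FIRST(;) = { ; }.
Both contain ;, so the two alternatives are not disjoint — LL(1) conflict.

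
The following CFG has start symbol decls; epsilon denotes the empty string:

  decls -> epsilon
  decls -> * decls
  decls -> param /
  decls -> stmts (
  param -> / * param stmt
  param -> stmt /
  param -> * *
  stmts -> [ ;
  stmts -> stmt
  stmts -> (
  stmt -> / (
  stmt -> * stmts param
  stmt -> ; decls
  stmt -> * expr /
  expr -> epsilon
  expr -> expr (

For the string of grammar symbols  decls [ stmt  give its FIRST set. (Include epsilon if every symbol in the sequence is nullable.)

Add FIRST(decls)\{epsilon} = { (, *, /, ;, [ }; decls is nullable, continue.
[ is a terminal; add {[} and stop.

{ (, *, /, ;, [ }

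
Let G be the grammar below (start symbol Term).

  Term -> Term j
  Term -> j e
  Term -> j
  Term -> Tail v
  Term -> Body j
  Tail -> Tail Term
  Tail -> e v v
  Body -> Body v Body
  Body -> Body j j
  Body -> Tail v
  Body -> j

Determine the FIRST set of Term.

From Term -> Term j: add FIRST(Term) = { e, j }.
Term -> j e contributes {j}.
Term -> j contributes {j}.
From Term -> Tail v: add FIRST(Tail) = { e }.
From Term -> Body j: add FIRST(Body) = { e, j }.
Union: FIRST(Term) = { e, j }.

{ e, j }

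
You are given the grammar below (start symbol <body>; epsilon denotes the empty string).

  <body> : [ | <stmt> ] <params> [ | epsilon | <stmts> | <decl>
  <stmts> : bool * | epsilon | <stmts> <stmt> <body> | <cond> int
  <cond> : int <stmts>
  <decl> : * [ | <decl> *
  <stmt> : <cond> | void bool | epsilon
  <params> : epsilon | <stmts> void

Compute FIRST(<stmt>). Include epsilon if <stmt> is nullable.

From <stmt> : <cond>: add FIRST(<cond>) = { int }.
<stmt> : void bool contributes {void}.
<stmt> : epsilon contributes epsilon.
Union: FIRST(<stmt>) = { int, void, epsilon }.

{ int, void, epsilon }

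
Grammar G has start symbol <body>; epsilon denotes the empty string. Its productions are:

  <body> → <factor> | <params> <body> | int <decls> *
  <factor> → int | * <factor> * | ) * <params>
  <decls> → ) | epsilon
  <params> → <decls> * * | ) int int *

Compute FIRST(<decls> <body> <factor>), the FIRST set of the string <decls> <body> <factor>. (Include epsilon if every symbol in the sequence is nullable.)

Add FIRST(<decls>)\{epsilon} = { ) }; <decls> is nullable, continue.
Add FIRST(<body>) = { ), *, int }; <body> is not nullable, stop.

{ ), *, int }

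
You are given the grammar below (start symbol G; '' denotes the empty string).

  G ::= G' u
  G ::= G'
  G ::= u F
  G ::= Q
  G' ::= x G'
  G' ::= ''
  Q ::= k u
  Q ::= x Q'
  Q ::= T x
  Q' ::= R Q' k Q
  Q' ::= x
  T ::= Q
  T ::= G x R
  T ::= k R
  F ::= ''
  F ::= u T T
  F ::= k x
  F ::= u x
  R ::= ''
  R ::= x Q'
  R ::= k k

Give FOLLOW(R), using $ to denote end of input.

In Q' ::= R Q' k Q: add FIRST(Q' k Q) = { k, x }.
In T ::= G x R: R is at the end, add FOLLOW(T) = { $, k, u, x }.
In T ::= k R: R is at the end, add FOLLOW(T) = { $, k, u, x }.
Union: FOLLOW(R) = { $, k, u, x }.

{ $, k, u, x }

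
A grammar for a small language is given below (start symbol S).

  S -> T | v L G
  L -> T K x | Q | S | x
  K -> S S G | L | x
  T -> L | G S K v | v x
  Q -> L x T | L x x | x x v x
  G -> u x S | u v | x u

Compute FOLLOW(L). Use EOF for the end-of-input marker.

In S -> v L G: add FIRST(G) = { u, x }.
In K -> L: L is at the end, add FOLLOW(K) = { v, x }.
In T -> L: L is at the end, add FOLLOW(T) = { EOF, u, v, x }.
In Q -> L x T: add FIRST(x T) = { x }.
In Q -> L x x: add FIRST(x x) = { x }.
Union: FOLLOW(L) = { EOF, u, v, x }.

{ EOF, u, v, x }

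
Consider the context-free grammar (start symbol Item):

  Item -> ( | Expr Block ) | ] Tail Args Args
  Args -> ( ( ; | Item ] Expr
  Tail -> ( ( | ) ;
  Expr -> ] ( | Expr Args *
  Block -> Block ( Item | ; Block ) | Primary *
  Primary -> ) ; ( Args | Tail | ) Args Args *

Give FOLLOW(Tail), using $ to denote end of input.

In Item -> ] Tail Args Args: add FIRST(Args Args) = { (, ] }.
In Primary -> Tail: Tail is at the end, add FOLLOW(Primary) = { * }.
Union: FOLLOW(Tail) = { (, *, ] }.

{ (, *, ] }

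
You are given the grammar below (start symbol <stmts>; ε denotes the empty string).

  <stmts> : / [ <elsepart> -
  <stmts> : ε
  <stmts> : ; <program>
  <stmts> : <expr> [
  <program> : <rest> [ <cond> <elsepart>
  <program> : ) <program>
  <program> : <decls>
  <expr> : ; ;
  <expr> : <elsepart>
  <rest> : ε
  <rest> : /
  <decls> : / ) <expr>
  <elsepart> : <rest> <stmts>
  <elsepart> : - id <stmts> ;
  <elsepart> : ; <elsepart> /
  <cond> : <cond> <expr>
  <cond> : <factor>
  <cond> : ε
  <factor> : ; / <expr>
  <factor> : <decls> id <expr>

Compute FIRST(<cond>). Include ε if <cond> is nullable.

{ -, /, ;, [, ε }

From <cond> : <cond> <expr>: <cond>, <expr> nullable, take FIRST(<cond>) ∪ FIRST(<expr>) = { -, /, ;, [ }; also ε since the whole RHS is nullable.
From <cond> : <factor>: add FIRST(<factor>) = { /, ; }.
<cond> : ε contributes ε.
Union: FIRST(<cond>) = { -, /, ;, [, ε }.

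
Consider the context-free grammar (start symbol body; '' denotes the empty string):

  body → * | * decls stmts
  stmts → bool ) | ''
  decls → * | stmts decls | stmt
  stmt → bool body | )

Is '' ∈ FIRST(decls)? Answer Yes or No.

Nullable nonterminals: stmts.
No production of decls has an RHS whose symbols are all nullable, so decls is not nullable.

No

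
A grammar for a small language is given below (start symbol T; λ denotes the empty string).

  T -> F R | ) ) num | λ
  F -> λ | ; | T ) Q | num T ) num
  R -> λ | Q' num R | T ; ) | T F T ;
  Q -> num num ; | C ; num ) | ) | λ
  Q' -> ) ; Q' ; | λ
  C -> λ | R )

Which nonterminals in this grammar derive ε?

Directly nullable (have an λ-production): T, F, R, Q, Q', C.

{ C, F, Q, Q', R, T }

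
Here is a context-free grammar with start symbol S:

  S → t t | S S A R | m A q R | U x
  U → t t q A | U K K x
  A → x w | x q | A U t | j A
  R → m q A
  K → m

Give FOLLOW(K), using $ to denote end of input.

In U → U K K x: add FIRST(K x) = { m }.
In U → U K K x: add FIRST(x) = { x }.
Union: FOLLOW(K) = { m, x }.

{ m, x }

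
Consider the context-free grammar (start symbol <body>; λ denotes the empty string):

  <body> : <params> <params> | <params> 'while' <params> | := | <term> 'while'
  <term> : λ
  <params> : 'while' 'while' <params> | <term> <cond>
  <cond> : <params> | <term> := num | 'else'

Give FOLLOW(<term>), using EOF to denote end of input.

{ 'else', 'while', := }

In <body> : <term> 'while': add FIRST('while') = { 'while' }.
In <params> : <term> <cond>: add FIRST(<cond>) = { 'else', 'while', := }.
In <cond> : <term> := num: add FIRST(:= num) = { := }.
Union: FOLLOW(<term>) = { 'else', 'while', := }.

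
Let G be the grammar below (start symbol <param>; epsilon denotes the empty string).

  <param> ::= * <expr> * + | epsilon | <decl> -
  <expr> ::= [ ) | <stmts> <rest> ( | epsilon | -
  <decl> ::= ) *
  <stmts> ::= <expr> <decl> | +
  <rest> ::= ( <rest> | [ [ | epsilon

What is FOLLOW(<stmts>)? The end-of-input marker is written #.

{ (, [ }

In <expr> ::= <stmts> <rest> (: add FIRST(<rest> () = { (, [ }.
Union: FOLLOW(<stmts>) = { (, [ }.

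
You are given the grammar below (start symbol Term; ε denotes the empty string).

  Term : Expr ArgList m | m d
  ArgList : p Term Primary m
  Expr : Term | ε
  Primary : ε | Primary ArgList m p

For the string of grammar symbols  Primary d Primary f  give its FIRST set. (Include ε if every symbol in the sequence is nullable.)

{ d, p }

Add FIRST(Primary)\{ε} = { p }; Primary is nullable, continue.
d is a terminal; add {d} and stop.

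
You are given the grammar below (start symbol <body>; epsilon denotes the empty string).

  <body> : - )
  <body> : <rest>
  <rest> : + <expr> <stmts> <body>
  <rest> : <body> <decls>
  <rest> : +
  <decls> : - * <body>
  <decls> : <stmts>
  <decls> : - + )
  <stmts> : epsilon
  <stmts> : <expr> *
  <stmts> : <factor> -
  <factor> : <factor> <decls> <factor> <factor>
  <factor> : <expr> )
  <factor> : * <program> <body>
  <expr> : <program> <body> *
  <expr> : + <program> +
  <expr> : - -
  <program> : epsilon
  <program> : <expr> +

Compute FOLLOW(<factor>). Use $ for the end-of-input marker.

In <stmts> : <factor> -: add FIRST(-) = { - }.
In <factor> : <factor> <decls> <factor> <factor>: add FIRST(<decls> <factor> <factor>) = { *, +, - }.
In <factor> : <factor> <decls> <factor> <factor>: add FIRST(<factor>) = { *, +, - }.
In <factor> : <factor> <decls> <factor> <factor>: <factor> is at the end, add FOLLOW(<factor>) = { *, +, - }.
Union: FOLLOW(<factor>) = { *, +, - }.

{ *, +, - }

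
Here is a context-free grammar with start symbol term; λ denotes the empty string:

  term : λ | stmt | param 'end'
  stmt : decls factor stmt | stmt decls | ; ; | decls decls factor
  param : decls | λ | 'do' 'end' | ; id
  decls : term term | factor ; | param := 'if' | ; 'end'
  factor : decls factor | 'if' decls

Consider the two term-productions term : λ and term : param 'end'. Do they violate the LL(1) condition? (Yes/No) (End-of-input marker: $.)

Yes

FIRST(λ) = { λ } and FIRST(param 'end') = { 'do', 'end', 'if', :=, ; }.
The first alternative is nullable and FOLLOW(term) = { $, 'do', 'end', 'if', :=, ; } shares 'do' with FIRST of the second — conflict.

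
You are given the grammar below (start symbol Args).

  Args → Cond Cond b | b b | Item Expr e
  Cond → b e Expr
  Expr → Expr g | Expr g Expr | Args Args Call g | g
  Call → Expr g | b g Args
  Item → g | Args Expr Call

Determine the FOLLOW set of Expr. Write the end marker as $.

{ b, e, g }

In Args → Item Expr e: add FIRST(e) = { e }.
In Cond → b e Expr: Expr is at the end, add FOLLOW(Cond) = { b }.
In Expr → Expr g: add FIRST(g) = { g }.
In Expr → Expr g Expr: add FIRST(g Expr) = { g }.
In Expr → Expr g Expr: Expr is at the end, add FOLLOW(Expr) = { b, e, g }.
In Call → Expr g: add FIRST(g) = { g }.
In Item → Args Expr Call: add FIRST(Call) = { b, g }.
Union: FOLLOW(Expr) = { b, e, g }.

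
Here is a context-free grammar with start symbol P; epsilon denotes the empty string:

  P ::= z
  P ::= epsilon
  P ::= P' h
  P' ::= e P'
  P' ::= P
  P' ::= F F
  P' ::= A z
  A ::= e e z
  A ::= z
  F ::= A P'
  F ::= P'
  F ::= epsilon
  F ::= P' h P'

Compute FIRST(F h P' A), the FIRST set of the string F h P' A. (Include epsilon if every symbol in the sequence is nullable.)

Add FIRST(F)\{epsilon} = { e, h, z }; F is nullable, continue.
h is a terminal; add {h} and stop.

{ e, h, z }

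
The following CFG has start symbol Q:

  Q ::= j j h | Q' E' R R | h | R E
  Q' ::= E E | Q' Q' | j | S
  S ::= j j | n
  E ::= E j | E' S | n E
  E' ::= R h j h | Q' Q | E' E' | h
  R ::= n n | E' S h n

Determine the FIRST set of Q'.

From Q' ::= E E: add FIRST(E) = { h, j, n }.
From Q' ::= Q' Q': add FIRST(Q') = { h, j, n }.
Q' ::= j contributes {j}.
From Q' ::= S: add FIRST(S) = { j, n }.
Union: FIRST(Q') = { h, j, n }.

{ h, j, n }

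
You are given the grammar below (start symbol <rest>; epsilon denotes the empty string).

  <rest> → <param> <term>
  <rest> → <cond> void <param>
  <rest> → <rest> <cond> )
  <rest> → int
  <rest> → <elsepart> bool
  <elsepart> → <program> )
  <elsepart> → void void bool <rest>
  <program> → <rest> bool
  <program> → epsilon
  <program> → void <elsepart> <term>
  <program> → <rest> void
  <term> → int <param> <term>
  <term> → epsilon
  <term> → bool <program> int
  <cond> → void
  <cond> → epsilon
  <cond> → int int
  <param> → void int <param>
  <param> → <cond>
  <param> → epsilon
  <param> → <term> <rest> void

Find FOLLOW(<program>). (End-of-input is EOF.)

In <elsepart> → <program> ): add FIRST()) = { ) }.
In <term> → bool <program> int: add FIRST(int) = { int }.
Union: FOLLOW(<program>) = { ), int }.

{ ), int }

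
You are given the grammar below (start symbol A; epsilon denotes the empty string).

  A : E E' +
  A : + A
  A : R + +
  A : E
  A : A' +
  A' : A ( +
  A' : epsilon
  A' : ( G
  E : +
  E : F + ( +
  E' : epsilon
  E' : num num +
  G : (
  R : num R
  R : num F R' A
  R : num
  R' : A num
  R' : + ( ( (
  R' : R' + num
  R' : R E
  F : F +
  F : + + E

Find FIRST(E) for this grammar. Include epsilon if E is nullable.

E : + contributes {+}.
From E : F + ( +: add FIRST(F) = { + }.
Union: FIRST(E) = { + }.

{ + }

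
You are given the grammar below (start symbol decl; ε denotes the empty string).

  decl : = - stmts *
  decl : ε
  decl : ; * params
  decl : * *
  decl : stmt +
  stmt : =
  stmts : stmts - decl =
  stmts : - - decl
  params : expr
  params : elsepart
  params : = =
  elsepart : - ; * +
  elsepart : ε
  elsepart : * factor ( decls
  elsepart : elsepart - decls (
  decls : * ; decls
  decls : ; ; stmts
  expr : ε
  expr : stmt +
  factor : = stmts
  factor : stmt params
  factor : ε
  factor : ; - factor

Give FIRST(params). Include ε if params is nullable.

{ *, -, =, ε }

From params : expr: add FIRST(expr) = { =, ε } (including ε since expr is nullable).
From params : elsepart: add FIRST(elsepart) = { *, -, ε } (including ε since elsepart is nullable).
params : = = contributes {=}.
Union: FIRST(params) = { *, -, =, ε }.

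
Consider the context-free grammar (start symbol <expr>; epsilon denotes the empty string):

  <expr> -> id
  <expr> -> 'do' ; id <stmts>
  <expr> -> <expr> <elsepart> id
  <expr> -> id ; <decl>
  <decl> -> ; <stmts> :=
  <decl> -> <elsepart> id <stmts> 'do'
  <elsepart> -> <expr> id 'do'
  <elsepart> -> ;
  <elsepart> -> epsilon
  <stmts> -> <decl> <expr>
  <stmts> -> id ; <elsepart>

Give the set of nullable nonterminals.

Directly nullable (have an epsilon-production): <elsepart>.
No other nonterminal has a production whose RHS symbols are all nullable.

{ <elsepart> }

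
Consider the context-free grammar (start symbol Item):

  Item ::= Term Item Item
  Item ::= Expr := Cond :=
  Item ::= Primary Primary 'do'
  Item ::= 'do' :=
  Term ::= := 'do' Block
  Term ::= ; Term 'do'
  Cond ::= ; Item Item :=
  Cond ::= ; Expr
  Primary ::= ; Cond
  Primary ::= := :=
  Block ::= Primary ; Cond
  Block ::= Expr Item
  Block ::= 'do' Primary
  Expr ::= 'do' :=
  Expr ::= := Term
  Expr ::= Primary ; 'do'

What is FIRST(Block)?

From Block ::= Primary ; Cond: add FIRST(Primary) = { :=, ; }.
From Block ::= Expr Item: add FIRST(Expr) = { 'do', :=, ; }.
Block ::= 'do' Primary contributes {'do'}.
Union: FIRST(Block) = { 'do', :=, ; }.

{ 'do', :=, ; }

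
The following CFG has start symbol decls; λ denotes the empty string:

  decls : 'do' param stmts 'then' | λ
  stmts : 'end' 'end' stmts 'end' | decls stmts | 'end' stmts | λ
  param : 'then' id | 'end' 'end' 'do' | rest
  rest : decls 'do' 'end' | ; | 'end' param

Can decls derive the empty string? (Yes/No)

Yes

decls has an λ-production, so decls ⇒ λ.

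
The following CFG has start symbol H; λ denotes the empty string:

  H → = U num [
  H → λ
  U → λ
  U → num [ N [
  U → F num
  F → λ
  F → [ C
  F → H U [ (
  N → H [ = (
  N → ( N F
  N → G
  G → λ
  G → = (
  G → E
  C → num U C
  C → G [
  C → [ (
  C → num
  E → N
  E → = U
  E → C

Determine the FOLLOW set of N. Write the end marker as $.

In U → num [ N [: add FIRST([) = { [ }.
In N → ( N F: add FIRST(F)\{λ} = { =, [, num }.
  Since F is nullable, also add FOLLOW(N) = { =, [, num }.
In E → N: N is at the end, add FOLLOW(E) = { =, [, num }.
Union: FOLLOW(N) = { =, [, num }.

{ =, [, num }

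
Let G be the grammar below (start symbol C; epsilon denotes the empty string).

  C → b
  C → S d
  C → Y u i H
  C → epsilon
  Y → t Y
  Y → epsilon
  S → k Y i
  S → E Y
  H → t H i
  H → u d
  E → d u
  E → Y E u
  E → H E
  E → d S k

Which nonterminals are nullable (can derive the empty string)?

Directly nullable (have an epsilon-production): C, Y.
No other nonterminal has a production whose RHS symbols are all nullable.

{ C, Y }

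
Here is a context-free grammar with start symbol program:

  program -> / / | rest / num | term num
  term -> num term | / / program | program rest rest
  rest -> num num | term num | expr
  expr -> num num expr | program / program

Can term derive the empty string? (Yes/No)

No

No nonterminal in this grammar is nullable.
No production of term has an RHS whose symbols are all nullable, so term is not nullable.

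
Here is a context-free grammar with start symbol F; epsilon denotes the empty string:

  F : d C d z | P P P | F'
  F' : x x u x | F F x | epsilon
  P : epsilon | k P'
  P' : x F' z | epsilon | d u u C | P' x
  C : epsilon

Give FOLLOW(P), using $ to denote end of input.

{ $, d, k, x }

In F : P P P: add FIRST(P P)\{epsilon} = { k }.
  Since P P is nullable, also add FOLLOW(F) = { $, d, k, x }.
In F : P P P: add FIRST(P)\{epsilon} = { k }.
  Since P is nullable, also add FOLLOW(F) = { $, d, k, x }.
In F : P P P: P is at the end, add FOLLOW(F) = { $, d, k, x }.
Union: FOLLOW(P) = { $, d, k, x }.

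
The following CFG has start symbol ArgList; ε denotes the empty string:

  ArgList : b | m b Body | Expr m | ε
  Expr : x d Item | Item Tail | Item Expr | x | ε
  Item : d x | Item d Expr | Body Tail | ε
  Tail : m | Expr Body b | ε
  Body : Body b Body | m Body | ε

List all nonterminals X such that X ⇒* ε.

Directly nullable (have an ε-production): ArgList, Expr, Item, Tail, Body.

{ ArgList, Body, Expr, Item, Tail }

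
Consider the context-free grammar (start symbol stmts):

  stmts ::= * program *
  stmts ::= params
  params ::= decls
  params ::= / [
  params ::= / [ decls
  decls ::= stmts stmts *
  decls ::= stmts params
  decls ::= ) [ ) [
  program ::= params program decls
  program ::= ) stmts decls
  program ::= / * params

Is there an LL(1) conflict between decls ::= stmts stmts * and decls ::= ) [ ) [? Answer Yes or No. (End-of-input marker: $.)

FIRST(stmts stmts *) = { ), *, / } and FIRST() [ ) [) = { ) }.
Both contain ), so the two alternatives are not disjoint — LL(1) conflict.

Yes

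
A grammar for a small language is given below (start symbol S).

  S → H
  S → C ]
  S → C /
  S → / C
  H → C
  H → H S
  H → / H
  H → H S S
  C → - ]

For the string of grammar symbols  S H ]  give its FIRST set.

{ -, / }

Add FIRST(S) = { -, / }; S is not nullable, stop.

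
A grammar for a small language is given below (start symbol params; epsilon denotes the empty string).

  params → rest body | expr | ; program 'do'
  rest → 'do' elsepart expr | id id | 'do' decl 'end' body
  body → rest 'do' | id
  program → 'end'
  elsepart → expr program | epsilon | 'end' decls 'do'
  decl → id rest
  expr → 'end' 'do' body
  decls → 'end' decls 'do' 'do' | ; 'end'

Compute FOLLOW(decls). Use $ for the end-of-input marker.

In elsepart → 'end' decls 'do': add FIRST('do') = { 'do' }.
In decls → 'end' decls 'do' 'do': add FIRST('do' 'do') = { 'do' }.
Union: FOLLOW(decls) = { 'do' }.

{ 'do' }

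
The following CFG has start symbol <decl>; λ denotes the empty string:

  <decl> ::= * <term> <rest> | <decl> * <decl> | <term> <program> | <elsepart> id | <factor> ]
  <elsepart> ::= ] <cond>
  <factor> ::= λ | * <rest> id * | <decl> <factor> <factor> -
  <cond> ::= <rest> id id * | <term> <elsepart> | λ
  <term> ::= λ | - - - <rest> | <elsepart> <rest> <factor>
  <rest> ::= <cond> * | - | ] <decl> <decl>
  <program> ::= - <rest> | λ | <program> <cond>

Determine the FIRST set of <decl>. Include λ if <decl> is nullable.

<decl> ::= * <term> <rest> contributes {*}.
From <decl> ::= <decl> * <decl>: <decl> nullable, take FIRST(<decl>) ∪ {*} = { *, -, ] }.
From <decl> ::= <term> <program>: <term>, <program> nullable, take FIRST(<term>) ∪ FIRST(<program>) = { *, -, ] }; also λ since the whole RHS is nullable.
From <decl> ::= <elsepart> id: add FIRST(<elsepart>) = { ] }.
From <decl> ::= <factor> ]: <factor> nullable, take FIRST(<factor>) ∪ {]} = { *, -, ] }.
Union: FIRST(<decl>) = { *, -, ], λ }.

{ *, -, ], λ }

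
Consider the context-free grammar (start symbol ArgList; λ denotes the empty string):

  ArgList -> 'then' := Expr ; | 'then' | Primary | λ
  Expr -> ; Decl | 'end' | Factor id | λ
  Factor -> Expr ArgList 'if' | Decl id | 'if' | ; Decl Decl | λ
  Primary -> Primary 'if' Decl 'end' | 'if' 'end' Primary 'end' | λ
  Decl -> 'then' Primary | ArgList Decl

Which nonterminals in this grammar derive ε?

{ ArgList, Expr, Factor, Primary }

Directly nullable (have an λ-production): ArgList, Expr, Factor, Primary.
No other nonterminal has a production whose RHS symbols are all nullable.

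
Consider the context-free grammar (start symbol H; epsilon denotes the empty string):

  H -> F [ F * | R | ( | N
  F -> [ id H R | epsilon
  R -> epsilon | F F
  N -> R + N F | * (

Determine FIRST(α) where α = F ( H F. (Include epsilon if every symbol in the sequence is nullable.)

{ (, [ }

Add FIRST(F)\{epsilon} = { [ }; F is nullable, continue.
( is a terminal; add {(} and stop.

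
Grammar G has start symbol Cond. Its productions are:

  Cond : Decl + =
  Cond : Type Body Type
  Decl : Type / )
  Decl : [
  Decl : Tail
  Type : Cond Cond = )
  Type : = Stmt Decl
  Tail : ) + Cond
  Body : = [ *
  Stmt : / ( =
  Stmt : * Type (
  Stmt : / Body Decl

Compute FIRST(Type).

From Type : Cond Cond = ): add FIRST(Cond) = { ), =, [ }.
Type : = Stmt Decl contributes {=}.
Union: FIRST(Type) = { ), =, [ }.

{ ), =, [ }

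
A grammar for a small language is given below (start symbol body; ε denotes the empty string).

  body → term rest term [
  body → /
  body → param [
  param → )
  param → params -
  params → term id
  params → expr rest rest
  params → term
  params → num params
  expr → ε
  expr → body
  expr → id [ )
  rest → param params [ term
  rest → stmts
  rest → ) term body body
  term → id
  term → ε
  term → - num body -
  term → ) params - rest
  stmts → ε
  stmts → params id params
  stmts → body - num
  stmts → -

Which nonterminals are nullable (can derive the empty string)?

Directly nullable (have an ε-production): expr, term, stmts.
rest → stmts with every symbol nullable, so rest is nullable.
params → expr rest rest with every symbol nullable, so params is nullable.
No other nonterminal has a production whose RHS symbols are all nullable.

{ expr, params, rest, stmts, term }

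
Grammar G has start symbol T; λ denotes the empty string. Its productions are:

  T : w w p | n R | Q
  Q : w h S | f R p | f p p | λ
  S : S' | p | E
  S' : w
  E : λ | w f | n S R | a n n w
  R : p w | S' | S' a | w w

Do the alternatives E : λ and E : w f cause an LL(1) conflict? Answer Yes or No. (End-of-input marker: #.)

Yes

FIRST(λ) = { λ } and FIRST(w f) = { w }.
The first alternative is nullable and FOLLOW(E) = { #, p, w } shares w with FIRST of the second — conflict.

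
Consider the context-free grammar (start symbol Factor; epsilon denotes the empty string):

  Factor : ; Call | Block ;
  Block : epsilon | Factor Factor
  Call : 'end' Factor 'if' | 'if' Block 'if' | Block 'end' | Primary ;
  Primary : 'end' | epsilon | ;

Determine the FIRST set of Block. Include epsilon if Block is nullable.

{ ;, epsilon }

Block : epsilon contributes epsilon.
From Block : Factor Factor: add FIRST(Factor) = { ; }.
Union: FIRST(Block) = { ;, epsilon }.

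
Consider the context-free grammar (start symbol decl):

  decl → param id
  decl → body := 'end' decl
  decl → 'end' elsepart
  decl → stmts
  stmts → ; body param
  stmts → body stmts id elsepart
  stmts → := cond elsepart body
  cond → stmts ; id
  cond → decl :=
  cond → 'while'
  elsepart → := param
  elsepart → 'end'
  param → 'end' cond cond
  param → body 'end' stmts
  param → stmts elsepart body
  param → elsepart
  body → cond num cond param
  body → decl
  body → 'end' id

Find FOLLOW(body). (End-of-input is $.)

{ $, 'end', 'while', :=, ;, id }

In decl → body := 'end' decl: add FIRST(:= 'end' decl) = { := }.
In stmts → ; body param: add FIRST(param) = { 'end', 'while', :=, ; }.
In stmts → body stmts id elsepart: add FIRST(stmts id elsepart) = { 'end', 'while', :=, ; }.
In stmts → := cond elsepart body: body is at the end, add FOLLOW(stmts) = { $, 'end', 'while', :=, ;, id }.
In param → body 'end' stmts: add FIRST('end' stmts) = { 'end' }.
In param → stmts elsepart body: body is at the end, add FOLLOW(param) = { $, 'end', 'while', :=, ;, id }.
Union: FOLLOW(body) = { $, 'end', 'while', :=, ;, id }.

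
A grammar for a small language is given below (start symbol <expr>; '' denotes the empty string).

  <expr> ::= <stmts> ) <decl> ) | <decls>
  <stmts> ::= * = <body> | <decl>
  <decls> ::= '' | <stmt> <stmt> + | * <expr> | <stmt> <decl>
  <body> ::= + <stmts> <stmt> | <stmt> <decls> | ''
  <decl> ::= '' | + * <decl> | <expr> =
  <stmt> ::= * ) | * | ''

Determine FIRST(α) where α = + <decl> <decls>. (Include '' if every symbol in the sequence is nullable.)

{ + }

+ is a terminal; add {+} and stop.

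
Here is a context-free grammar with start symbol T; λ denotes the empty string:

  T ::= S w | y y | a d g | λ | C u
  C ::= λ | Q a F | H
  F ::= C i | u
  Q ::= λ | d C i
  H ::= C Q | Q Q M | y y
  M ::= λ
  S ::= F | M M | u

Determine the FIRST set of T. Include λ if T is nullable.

{ a, d, i, u, w, y, λ }

From T ::= S w: S nullable, take FIRST(S) ∪ {w} = { a, d, i, u, w, y }.
T ::= y y contributes {y}.
T ::= a d g contributes {a}.
T ::= λ contributes λ.
From T ::= C u: C nullable, take FIRST(C) ∪ {u} = { a, d, u, y }.
Union: FIRST(T) = { a, d, i, u, w, y, λ }.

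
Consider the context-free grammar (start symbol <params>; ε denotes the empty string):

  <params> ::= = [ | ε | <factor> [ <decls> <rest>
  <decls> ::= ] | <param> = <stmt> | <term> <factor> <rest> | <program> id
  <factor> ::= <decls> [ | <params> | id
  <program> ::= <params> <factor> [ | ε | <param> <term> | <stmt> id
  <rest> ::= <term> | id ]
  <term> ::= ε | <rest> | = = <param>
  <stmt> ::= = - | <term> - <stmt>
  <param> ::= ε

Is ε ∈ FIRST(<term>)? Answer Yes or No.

<term> has an ε-production, so <term> ⇒ ε.

Yes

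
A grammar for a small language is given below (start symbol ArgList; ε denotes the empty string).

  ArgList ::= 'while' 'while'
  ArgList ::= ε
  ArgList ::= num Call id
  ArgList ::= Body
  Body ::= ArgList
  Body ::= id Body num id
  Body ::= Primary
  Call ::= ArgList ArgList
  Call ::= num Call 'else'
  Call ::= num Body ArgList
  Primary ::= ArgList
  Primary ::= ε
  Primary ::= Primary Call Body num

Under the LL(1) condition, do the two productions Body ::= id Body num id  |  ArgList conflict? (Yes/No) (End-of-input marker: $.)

FIRST(id Body num id) = { id } and FIRST(ArgList) = { 'while', id, num, ε }.
Both contain id, so the two alternatives are not disjoint — LL(1) conflict.

Yes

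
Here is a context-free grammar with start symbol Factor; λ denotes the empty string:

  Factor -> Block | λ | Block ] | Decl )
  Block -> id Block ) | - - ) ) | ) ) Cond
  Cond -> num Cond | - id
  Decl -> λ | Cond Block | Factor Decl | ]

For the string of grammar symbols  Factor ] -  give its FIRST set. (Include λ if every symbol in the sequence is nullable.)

{ ), -, ], id, num }

Add FIRST(Factor)\{λ} = { ), -, ], id, num }; Factor is nullable, continue.
] is a terminal; add {]} and stop.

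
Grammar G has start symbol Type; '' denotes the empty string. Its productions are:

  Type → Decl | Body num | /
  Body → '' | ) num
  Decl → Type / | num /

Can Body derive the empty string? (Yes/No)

Body has an ''-production, so Body ⇒ ''.

Yes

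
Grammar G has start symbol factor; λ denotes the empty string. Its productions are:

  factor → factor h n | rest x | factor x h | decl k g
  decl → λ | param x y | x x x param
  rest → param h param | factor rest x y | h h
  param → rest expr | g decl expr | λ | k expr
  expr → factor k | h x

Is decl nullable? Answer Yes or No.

Yes

decl has an λ-production, so decl ⇒ λ.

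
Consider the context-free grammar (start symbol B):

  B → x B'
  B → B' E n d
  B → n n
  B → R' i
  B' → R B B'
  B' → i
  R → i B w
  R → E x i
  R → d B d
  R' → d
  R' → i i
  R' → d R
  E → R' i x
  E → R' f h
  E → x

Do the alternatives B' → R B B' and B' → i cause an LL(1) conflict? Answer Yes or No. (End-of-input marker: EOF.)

Yes

FIRST(R B B') = { d, i, x } and FIRST(i) = { i }.
Both contain i, so the two alternatives are not disjoint — LL(1) conflict.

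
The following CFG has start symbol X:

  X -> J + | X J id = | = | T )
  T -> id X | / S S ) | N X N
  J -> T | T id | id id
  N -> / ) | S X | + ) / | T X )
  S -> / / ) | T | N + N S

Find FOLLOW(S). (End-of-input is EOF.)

{ ), +, /, =, id }

In T -> / S S ): add FIRST(S )) = { +, /, id }.
In T -> / S S ): add FIRST()) = { ) }.
In N -> S X: add FIRST(X) = { +, /, =, id }.
In S -> N + N S: S is at the end, add FOLLOW(S) = { ), +, /, =, id }.
Union: FOLLOW(S) = { ), +, /, =, id }.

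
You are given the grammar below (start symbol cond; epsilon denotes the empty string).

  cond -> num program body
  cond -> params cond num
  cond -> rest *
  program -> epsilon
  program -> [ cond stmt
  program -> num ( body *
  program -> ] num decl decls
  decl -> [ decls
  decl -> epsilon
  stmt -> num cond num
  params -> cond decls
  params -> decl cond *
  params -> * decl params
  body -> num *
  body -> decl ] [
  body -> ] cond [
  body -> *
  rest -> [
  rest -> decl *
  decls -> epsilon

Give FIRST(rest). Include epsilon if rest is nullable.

{ *, [ }

rest -> [ contributes {[}.
From rest -> decl *: decl nullable, take FIRST(decl) ∪ {*} = { *, [ }.
Union: FIRST(rest) = { *, [ }.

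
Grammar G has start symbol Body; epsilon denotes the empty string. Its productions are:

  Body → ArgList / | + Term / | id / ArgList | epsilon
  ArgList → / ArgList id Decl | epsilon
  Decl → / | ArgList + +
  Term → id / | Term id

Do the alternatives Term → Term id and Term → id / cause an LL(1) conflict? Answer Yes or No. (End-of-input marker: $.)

Yes

FIRST(Term id) = { id } and FIRST(id /) = { id }.
Both contain id, so the two alternatives are not disjoint — LL(1) conflict.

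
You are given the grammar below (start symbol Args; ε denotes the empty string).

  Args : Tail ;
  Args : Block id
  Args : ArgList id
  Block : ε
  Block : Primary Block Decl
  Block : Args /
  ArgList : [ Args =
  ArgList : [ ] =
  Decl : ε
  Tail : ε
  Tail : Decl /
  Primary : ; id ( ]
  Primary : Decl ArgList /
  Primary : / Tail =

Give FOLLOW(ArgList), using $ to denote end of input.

In Args : ArgList id: add FIRST(id) = { id }.
In Primary : Decl ArgList /: add FIRST(/) = { / }.
Union: FOLLOW(ArgList) = { /, id }.

{ /, id }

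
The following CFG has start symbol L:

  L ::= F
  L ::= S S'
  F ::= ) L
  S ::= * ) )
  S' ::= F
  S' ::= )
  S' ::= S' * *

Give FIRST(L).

From L ::= F: add FIRST(F) = { ) }.
From L ::= S S': add FIRST(S) = { * }.
Union: FIRST(L) = { ), * }.

{ ), * }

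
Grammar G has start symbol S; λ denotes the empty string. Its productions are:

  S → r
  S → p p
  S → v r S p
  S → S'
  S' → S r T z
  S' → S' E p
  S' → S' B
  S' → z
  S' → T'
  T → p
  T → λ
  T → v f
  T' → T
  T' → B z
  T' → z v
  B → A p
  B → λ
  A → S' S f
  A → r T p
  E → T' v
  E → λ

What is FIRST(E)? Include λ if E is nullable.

From E → T' v: T' nullable, take FIRST(T') ∪ {v} = { f, p, r, v, z }.
E → λ contributes λ.
Union: FIRST(E) = { f, p, r, v, z, λ }.

{ f, p, r, v, z, λ }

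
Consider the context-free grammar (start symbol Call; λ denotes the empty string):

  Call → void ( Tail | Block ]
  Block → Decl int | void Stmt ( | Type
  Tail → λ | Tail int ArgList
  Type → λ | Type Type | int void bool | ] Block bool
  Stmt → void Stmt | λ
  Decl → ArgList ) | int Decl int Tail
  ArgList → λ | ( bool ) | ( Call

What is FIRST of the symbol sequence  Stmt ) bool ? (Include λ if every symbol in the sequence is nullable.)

Add FIRST(Stmt)\{λ} = { void }; Stmt is nullable, continue.
) is a terminal; add {)} and stop.

{ ), void }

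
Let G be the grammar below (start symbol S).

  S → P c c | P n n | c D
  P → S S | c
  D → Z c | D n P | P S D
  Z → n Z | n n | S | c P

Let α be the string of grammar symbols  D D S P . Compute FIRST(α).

Add FIRST(D) = { c, n }; D is not nullable, stop.

{ c, n }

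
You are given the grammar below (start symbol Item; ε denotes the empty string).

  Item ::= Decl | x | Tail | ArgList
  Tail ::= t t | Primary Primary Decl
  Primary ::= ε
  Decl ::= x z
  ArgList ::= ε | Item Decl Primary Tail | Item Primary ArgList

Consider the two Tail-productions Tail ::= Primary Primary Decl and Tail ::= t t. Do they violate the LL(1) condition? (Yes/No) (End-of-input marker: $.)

FIRST(Primary Primary Decl) = { x } and FIRST(t t) = { t }.
The FIRST sets are disjoint and neither alternative is nullable — no conflict.

No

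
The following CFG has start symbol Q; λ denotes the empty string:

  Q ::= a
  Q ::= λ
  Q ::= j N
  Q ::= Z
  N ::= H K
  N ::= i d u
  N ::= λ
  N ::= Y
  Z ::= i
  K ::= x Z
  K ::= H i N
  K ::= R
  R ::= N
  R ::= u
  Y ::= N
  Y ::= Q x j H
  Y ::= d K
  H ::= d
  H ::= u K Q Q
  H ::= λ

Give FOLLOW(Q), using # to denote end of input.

{ #, a, d, i, j, u, x }

Q is the start symbol, so # ∈ FOLLOW(Q).
In Y ::= Q x j H: add FIRST(x j H) = { x }.
In H ::= u K Q Q: add FIRST(Q)\{λ} = { a, i, j }.
  Since Q is nullable, also add FOLLOW(H) = { #, a, d, i, j, u, x }.
In H ::= u K Q Q: Q is at the end, add FOLLOW(H) = { #, a, d, i, j, u, x }.
Union: FOLLOW(Q) = { #, a, d, i, j, u, x }.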